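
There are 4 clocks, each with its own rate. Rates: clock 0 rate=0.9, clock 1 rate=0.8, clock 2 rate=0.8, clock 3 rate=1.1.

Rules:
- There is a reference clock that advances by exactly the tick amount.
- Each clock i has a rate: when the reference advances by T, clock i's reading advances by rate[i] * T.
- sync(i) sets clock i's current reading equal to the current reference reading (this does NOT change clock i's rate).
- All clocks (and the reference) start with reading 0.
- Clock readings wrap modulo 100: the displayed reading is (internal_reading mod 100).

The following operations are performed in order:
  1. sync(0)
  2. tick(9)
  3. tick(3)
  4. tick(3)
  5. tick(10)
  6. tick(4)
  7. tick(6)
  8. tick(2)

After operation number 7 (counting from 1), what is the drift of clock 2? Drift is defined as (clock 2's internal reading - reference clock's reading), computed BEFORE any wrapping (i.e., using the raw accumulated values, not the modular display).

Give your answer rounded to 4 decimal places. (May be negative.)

After op 1 sync(0): ref=0.0000 raw=[0.0000 0.0000 0.0000 0.0000]
After op 2 tick(9): ref=9.0000 raw=[8.1000 7.2000 7.2000 9.9000]
After op 3 tick(3): ref=12.0000 raw=[10.8000 9.6000 9.6000 13.2000]
After op 4 tick(3): ref=15.0000 raw=[13.5000 12.0000 12.0000 16.5000]
After op 5 tick(10): ref=25.0000 raw=[22.5000 20.0000 20.0000 27.5000]
After op 6 tick(4): ref=29.0000 raw=[26.1000 23.2000 23.2000 31.9000]
After op 7 tick(6): ref=35.0000 raw=[31.5000 28.0000 28.0000 38.5000]
Drift of clock 2 after op 7: 28.0000 - 35.0000 = -7.0000

Answer: -7.0000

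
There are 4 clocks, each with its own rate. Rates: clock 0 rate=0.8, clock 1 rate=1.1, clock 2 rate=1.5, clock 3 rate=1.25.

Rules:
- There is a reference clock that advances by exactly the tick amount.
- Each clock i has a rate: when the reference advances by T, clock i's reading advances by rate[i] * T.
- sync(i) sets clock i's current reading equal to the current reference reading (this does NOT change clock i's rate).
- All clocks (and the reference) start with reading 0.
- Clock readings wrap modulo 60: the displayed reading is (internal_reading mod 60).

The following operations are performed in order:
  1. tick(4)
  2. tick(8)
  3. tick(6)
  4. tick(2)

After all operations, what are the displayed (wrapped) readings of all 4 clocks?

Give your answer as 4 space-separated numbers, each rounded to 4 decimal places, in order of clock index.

After op 1 tick(4): ref=4.0000 raw=[3.2000 4.4000 6.0000 5.0000]
After op 2 tick(8): ref=12.0000 raw=[9.6000 13.2000 18.0000 15.0000]
After op 3 tick(6): ref=18.0000 raw=[14.4000 19.8000 27.0000 22.5000]
After op 4 tick(2): ref=20.0000 raw=[16.0000 22.0000 30.0000 25.0000]
Wrap final raw readings (mod 60): 16.0000 mod 60 = 16.0000; 22.0000 mod 60 = 22.0000; 30.0000 mod 60 = 30.0000; 25.0000 mod 60 = 25.0000

Answer: 16.0000 22.0000 30.0000 25.0000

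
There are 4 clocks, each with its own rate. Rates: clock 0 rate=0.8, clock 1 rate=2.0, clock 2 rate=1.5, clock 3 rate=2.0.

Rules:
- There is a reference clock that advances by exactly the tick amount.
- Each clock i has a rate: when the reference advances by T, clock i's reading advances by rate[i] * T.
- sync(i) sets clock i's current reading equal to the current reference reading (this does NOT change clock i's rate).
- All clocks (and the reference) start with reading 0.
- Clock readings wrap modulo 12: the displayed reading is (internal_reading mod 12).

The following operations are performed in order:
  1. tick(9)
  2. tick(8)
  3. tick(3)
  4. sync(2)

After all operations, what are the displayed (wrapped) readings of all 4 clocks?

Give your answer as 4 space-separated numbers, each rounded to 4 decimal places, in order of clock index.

Answer: 4.0000 4.0000 8.0000 4.0000

Derivation:
After op 1 tick(9): ref=9.0000 raw=[7.2000 18.0000 13.5000 18.0000]
After op 2 tick(8): ref=17.0000 raw=[13.6000 34.0000 25.5000 34.0000]
After op 3 tick(3): ref=20.0000 raw=[16.0000 40.0000 30.0000 40.0000]
After op 4 sync(2): ref=20.0000 raw=[16.0000 40.0000 20.0000 40.0000]
Wrap final raw readings (mod 12): 16.0000 mod 12 = 4.0000; 40.0000 mod 12 = 4.0000; 20.0000 mod 12 = 8.0000; 40.0000 mod 12 = 4.0000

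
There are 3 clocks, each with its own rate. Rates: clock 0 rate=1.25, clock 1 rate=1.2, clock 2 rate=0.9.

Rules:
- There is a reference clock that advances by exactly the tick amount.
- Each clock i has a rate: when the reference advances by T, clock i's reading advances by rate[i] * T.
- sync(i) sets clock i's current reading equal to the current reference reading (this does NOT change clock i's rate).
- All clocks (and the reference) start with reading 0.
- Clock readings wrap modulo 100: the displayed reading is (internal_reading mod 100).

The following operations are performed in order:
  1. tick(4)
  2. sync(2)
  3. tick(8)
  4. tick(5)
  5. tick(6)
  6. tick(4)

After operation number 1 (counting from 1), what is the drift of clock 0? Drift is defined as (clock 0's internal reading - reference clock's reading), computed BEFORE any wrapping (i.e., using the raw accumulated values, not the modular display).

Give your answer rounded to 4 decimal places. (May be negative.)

Answer: 1.0000

Derivation:
After op 1 tick(4): ref=4.0000 raw=[5.0000 4.8000 3.6000]
Drift of clock 0 after op 1: 5.0000 - 4.0000 = 1.0000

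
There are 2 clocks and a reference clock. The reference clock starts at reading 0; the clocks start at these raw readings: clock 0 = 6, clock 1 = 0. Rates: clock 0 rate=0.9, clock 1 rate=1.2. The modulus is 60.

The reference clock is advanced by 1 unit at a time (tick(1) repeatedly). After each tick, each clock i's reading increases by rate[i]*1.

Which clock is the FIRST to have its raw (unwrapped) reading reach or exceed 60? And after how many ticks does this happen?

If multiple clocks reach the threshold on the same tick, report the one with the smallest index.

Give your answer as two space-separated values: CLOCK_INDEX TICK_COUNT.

clock 0: start=6, rate=0.9, needs 60-6 = 54; ticks = ceil(54/0.9) = ceil(60.0000) = 60; reading at tick 60 = 6 + 0.9*60 = 60.0000
clock 1: start=0, rate=1.2, needs 60-0 = 60; ticks = ceil(60/1.2) = ceil(50.0000) = 50; reading at tick 50 = 0 + 1.2*50 = 60.0000
Minimum tick count = 50; winners = [1]; smallest index = 1

Answer: 1 50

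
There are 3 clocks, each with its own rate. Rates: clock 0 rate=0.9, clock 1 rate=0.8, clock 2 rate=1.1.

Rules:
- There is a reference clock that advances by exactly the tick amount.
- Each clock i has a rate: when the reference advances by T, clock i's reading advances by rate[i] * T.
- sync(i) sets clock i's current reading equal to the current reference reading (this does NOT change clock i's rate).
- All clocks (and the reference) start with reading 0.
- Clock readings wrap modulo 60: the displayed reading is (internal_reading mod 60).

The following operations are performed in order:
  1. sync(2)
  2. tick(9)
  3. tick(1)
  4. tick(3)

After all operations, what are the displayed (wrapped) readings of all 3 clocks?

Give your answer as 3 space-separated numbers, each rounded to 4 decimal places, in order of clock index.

Answer: 11.7000 10.4000 14.3000

Derivation:
After op 1 sync(2): ref=0.0000 raw=[0.0000 0.0000 0.0000]
After op 2 tick(9): ref=9.0000 raw=[8.1000 7.2000 9.9000]
After op 3 tick(1): ref=10.0000 raw=[9.0000 8.0000 11.0000]
After op 4 tick(3): ref=13.0000 raw=[11.7000 10.4000 14.3000]
Wrap final raw readings (mod 60): 11.7000 mod 60 = 11.7000; 10.4000 mod 60 = 10.4000; 14.3000 mod 60 = 14.3000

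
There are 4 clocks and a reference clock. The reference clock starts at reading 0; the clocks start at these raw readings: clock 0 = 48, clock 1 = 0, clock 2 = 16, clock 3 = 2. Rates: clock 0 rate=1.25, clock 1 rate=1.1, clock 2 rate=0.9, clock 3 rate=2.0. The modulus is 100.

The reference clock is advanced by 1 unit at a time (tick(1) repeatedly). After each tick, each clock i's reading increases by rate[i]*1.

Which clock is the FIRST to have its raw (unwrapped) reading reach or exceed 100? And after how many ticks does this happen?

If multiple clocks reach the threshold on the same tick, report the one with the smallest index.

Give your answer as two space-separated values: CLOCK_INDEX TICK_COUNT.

Answer: 0 42

Derivation:
clock 0: start=48, rate=1.25, needs 100-48 = 52; ticks = ceil(52/1.25) = ceil(41.6000) = 42; reading at tick 42 = 48 + 1.25*42 = 100.5000
clock 1: start=0, rate=1.1, needs 100-0 = 100; ticks = ceil(100/1.1) = ceil(90.9091) = 91; reading at tick 91 = 0 + 1.1*91 = 100.1000
clock 2: start=16, rate=0.9, needs 100-16 = 84; ticks = ceil(84/0.9) = ceil(93.3333) = 94; reading at tick 94 = 16 + 0.9*94 = 100.6000
clock 3: start=2, rate=2.0, needs 100-2 = 98; ticks = ceil(98/2.0) = ceil(49.0000) = 49; reading at tick 49 = 2 + 2.0*49 = 100.0000
Minimum tick count = 42; winners = [0]; smallest index = 0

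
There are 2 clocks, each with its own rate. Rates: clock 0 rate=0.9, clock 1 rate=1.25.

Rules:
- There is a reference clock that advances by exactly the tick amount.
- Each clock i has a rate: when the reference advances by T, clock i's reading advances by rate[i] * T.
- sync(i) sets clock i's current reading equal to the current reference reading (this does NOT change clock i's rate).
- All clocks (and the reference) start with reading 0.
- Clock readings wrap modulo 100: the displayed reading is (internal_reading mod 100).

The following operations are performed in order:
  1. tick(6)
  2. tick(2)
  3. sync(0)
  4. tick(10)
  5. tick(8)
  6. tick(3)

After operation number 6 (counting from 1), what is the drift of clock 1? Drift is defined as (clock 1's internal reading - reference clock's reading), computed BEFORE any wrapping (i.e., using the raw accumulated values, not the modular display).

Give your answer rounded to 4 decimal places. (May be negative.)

After op 1 tick(6): ref=6.0000 raw=[5.4000 7.5000]
After op 2 tick(2): ref=8.0000 raw=[7.2000 10.0000]
After op 3 sync(0): ref=8.0000 raw=[8.0000 10.0000]
After op 4 tick(10): ref=18.0000 raw=[17.0000 22.5000]
After op 5 tick(8): ref=26.0000 raw=[24.2000 32.5000]
After op 6 tick(3): ref=29.0000 raw=[26.9000 36.2500]
Drift of clock 1 after op 6: 36.2500 - 29.0000 = 7.2500

Answer: 7.2500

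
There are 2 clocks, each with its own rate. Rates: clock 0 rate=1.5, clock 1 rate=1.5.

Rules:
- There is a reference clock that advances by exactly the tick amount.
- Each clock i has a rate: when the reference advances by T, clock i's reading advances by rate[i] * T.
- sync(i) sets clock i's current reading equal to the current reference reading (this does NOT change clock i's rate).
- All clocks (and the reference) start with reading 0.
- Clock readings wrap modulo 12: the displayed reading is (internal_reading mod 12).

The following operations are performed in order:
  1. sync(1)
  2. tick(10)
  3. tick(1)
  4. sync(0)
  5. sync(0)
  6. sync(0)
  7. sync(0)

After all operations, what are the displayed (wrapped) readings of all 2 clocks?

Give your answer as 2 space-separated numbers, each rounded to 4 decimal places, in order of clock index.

Answer: 11.0000 4.5000

Derivation:
After op 1 sync(1): ref=0.0000 raw=[0.0000 0.0000]
After op 2 tick(10): ref=10.0000 raw=[15.0000 15.0000]
After op 3 tick(1): ref=11.0000 raw=[16.5000 16.5000]
After op 4 sync(0): ref=11.0000 raw=[11.0000 16.5000]
After op 5 sync(0): ref=11.0000 raw=[11.0000 16.5000]
After op 6 sync(0): ref=11.0000 raw=[11.0000 16.5000]
After op 7 sync(0): ref=11.0000 raw=[11.0000 16.5000]
Wrap final raw readings (mod 12): 11.0000 mod 12 = 11.0000; 16.5000 mod 12 = 4.5000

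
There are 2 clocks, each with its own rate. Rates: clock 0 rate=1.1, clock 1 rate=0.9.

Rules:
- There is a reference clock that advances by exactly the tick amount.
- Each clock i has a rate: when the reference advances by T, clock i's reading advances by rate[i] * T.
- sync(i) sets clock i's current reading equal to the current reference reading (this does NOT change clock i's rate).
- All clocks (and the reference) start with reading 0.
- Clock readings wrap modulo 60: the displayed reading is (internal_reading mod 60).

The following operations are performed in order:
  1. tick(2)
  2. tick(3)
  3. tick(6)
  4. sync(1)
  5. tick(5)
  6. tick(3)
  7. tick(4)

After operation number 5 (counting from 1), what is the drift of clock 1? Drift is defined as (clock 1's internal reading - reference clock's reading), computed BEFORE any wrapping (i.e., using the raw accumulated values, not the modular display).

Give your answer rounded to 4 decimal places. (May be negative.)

Answer: -0.5000

Derivation:
After op 1 tick(2): ref=2.0000 raw=[2.2000 1.8000]
After op 2 tick(3): ref=5.0000 raw=[5.5000 4.5000]
After op 3 tick(6): ref=11.0000 raw=[12.1000 9.9000]
After op 4 sync(1): ref=11.0000 raw=[12.1000 11.0000]
After op 5 tick(5): ref=16.0000 raw=[17.6000 15.5000]
Drift of clock 1 after op 5: 15.5000 - 16.0000 = -0.5000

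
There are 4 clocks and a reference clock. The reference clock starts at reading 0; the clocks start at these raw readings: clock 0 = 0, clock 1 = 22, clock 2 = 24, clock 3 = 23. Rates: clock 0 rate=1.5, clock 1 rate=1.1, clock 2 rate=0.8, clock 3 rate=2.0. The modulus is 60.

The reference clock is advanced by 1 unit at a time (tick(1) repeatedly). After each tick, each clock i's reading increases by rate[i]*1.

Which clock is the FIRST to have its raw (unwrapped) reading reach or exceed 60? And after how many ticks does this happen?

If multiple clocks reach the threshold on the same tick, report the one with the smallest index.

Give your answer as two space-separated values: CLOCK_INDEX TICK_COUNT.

clock 0: start=0, rate=1.5, needs 60-0 = 60; ticks = ceil(60/1.5) = ceil(40.0000) = 40; reading at tick 40 = 0 + 1.5*40 = 60.0000
clock 1: start=22, rate=1.1, needs 60-22 = 38; ticks = ceil(38/1.1) = ceil(34.5455) = 35; reading at tick 35 = 22 + 1.1*35 = 60.5000
clock 2: start=24, rate=0.8, needs 60-24 = 36; ticks = ceil(36/0.8) = ceil(45.0000) = 45; reading at tick 45 = 24 + 0.8*45 = 60.0000
clock 3: start=23, rate=2.0, needs 60-23 = 37; ticks = ceil(37/2.0) = ceil(18.5000) = 19; reading at tick 19 = 23 + 2.0*19 = 61.0000
Minimum tick count = 19; winners = [3]; smallest index = 3

Answer: 3 19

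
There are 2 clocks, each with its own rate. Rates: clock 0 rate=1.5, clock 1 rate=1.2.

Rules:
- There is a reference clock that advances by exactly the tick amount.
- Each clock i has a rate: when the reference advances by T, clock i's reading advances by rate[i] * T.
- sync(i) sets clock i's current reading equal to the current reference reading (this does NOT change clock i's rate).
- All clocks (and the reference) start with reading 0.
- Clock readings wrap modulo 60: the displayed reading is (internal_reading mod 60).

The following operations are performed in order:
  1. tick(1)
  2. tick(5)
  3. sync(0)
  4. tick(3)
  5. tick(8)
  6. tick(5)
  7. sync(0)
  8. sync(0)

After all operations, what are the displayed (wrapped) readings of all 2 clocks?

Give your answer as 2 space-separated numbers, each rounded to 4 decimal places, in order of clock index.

Answer: 22.0000 26.4000

Derivation:
After op 1 tick(1): ref=1.0000 raw=[1.5000 1.2000]
After op 2 tick(5): ref=6.0000 raw=[9.0000 7.2000]
After op 3 sync(0): ref=6.0000 raw=[6.0000 7.2000]
After op 4 tick(3): ref=9.0000 raw=[10.5000 10.8000]
After op 5 tick(8): ref=17.0000 raw=[22.5000 20.4000]
After op 6 tick(5): ref=22.0000 raw=[30.0000 26.4000]
After op 7 sync(0): ref=22.0000 raw=[22.0000 26.4000]
After op 8 sync(0): ref=22.0000 raw=[22.0000 26.4000]
Wrap final raw readings (mod 60): 22.0000 mod 60 = 22.0000; 26.4000 mod 60 = 26.4000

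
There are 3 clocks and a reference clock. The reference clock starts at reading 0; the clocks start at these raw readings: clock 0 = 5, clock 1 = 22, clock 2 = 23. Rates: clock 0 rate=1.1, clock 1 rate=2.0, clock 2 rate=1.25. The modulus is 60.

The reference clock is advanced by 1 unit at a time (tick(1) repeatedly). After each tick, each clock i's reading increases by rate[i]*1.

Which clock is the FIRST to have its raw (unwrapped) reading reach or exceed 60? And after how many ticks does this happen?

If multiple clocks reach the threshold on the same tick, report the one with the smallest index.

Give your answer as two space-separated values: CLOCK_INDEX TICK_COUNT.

clock 0: start=5, rate=1.1, needs 60-5 = 55; ticks = ceil(55/1.1) = ceil(50.0000) = 50; reading at tick 50 = 5 + 1.1*50 = 60.0000
clock 1: start=22, rate=2.0, needs 60-22 = 38; ticks = ceil(38/2.0) = ceil(19.0000) = 19; reading at tick 19 = 22 + 2.0*19 = 60.0000
clock 2: start=23, rate=1.25, needs 60-23 = 37; ticks = ceil(37/1.25) = ceil(29.6000) = 30; reading at tick 30 = 23 + 1.25*30 = 60.5000
Minimum tick count = 19; winners = [1]; smallest index = 1

Answer: 1 19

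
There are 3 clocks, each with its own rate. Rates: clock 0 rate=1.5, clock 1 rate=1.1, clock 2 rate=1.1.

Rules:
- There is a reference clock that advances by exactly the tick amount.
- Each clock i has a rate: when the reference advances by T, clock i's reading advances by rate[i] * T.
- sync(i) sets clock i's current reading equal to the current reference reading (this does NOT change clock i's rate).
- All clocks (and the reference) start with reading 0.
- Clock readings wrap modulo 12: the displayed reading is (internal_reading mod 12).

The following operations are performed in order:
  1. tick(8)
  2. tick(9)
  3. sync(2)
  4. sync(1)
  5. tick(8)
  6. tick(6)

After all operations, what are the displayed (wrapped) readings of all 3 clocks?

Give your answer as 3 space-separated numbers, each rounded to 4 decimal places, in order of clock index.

Answer: 10.5000 8.4000 8.4000

Derivation:
After op 1 tick(8): ref=8.0000 raw=[12.0000 8.8000 8.8000]
After op 2 tick(9): ref=17.0000 raw=[25.5000 18.7000 18.7000]
After op 3 sync(2): ref=17.0000 raw=[25.5000 18.7000 17.0000]
After op 4 sync(1): ref=17.0000 raw=[25.5000 17.0000 17.0000]
After op 5 tick(8): ref=25.0000 raw=[37.5000 25.8000 25.8000]
After op 6 tick(6): ref=31.0000 raw=[46.5000 32.4000 32.4000]
Wrap final raw readings (mod 12): 46.5000 mod 12 = 10.5000; 32.4000 mod 12 = 8.4000; 32.4000 mod 12 = 8.4000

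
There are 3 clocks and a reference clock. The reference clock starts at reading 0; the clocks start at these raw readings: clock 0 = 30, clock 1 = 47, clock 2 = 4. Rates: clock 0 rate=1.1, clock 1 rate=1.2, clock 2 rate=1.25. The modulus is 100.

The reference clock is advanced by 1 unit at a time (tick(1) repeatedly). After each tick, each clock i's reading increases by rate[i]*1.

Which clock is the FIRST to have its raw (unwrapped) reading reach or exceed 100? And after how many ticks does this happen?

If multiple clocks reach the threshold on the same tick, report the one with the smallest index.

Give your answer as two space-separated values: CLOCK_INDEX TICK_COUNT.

Answer: 1 45

Derivation:
clock 0: start=30, rate=1.1, needs 100-30 = 70; ticks = ceil(70/1.1) = ceil(63.6364) = 64; reading at tick 64 = 30 + 1.1*64 = 100.4000
clock 1: start=47, rate=1.2, needs 100-47 = 53; ticks = ceil(53/1.2) = ceil(44.1667) = 45; reading at tick 45 = 47 + 1.2*45 = 101.0000
clock 2: start=4, rate=1.25, needs 100-4 = 96; ticks = ceil(96/1.25) = ceil(76.8000) = 77; reading at tick 77 = 4 + 1.25*77 = 100.2500
Minimum tick count = 45; winners = [1]; smallest index = 1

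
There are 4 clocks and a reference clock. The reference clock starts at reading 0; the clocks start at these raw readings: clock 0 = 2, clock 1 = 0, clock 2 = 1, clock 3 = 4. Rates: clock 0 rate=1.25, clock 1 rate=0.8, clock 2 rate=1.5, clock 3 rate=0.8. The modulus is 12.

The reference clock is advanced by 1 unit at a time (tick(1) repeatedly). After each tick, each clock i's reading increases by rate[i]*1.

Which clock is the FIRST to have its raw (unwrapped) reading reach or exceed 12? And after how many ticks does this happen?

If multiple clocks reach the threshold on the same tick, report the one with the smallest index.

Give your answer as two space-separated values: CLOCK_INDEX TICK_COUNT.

Answer: 0 8

Derivation:
clock 0: start=2, rate=1.25, needs 12-2 = 10; ticks = ceil(10/1.25) = ceil(8.0000) = 8; reading at tick 8 = 2 + 1.25*8 = 12.0000
clock 1: start=0, rate=0.8, needs 12-0 = 12; ticks = ceil(12/0.8) = ceil(15.0000) = 15; reading at tick 15 = 0 + 0.8*15 = 12.0000
clock 2: start=1, rate=1.5, needs 12-1 = 11; ticks = ceil(11/1.5) = ceil(7.3333) = 8; reading at tick 8 = 1 + 1.5*8 = 13.0000
clock 3: start=4, rate=0.8, needs 12-4 = 8; ticks = ceil(8/0.8) = ceil(10.0000) = 10; reading at tick 10 = 4 + 0.8*10 = 12.0000
Minimum tick count = 8; winners = [0, 2]; smallest index = 0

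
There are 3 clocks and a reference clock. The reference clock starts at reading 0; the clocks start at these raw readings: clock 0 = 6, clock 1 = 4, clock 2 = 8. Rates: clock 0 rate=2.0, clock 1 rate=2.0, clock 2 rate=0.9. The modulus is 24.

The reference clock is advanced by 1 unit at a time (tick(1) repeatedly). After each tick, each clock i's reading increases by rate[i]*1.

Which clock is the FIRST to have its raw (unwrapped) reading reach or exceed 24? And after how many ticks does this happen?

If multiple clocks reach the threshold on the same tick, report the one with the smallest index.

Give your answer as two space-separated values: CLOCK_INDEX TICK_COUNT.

Answer: 0 9

Derivation:
clock 0: start=6, rate=2.0, needs 24-6 = 18; ticks = ceil(18/2.0) = ceil(9.0000) = 9; reading at tick 9 = 6 + 2.0*9 = 24.0000
clock 1: start=4, rate=2.0, needs 24-4 = 20; ticks = ceil(20/2.0) = ceil(10.0000) = 10; reading at tick 10 = 4 + 2.0*10 = 24.0000
clock 2: start=8, rate=0.9, needs 24-8 = 16; ticks = ceil(16/0.9) = ceil(17.7778) = 18; reading at tick 18 = 8 + 0.9*18 = 24.2000
Minimum tick count = 9; winners = [0]; smallest index = 0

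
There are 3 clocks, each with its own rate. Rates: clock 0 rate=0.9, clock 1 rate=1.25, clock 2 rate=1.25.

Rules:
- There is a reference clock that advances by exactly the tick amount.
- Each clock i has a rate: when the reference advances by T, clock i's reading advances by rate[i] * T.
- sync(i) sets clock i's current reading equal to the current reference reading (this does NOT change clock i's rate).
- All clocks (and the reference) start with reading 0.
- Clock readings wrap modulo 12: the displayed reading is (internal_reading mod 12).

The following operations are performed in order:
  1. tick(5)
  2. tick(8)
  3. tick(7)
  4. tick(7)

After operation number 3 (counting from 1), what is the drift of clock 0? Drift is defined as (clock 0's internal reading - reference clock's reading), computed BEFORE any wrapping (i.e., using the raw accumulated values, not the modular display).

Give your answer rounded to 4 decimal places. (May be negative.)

After op 1 tick(5): ref=5.0000 raw=[4.5000 6.2500 6.2500]
After op 2 tick(8): ref=13.0000 raw=[11.7000 16.2500 16.2500]
After op 3 tick(7): ref=20.0000 raw=[18.0000 25.0000 25.0000]
Drift of clock 0 after op 3: 18.0000 - 20.0000 = -2.0000

Answer: -2.0000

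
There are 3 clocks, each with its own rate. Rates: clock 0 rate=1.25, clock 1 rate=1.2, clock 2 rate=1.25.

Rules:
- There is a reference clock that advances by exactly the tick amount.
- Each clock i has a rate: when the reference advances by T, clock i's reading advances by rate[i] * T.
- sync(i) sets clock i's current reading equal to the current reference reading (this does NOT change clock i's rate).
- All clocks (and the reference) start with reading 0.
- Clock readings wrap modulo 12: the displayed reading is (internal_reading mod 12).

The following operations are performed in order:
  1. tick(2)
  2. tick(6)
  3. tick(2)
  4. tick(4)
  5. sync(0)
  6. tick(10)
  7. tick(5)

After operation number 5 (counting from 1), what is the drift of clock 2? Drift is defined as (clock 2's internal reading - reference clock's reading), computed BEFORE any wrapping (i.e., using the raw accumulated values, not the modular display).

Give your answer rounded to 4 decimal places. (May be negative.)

Answer: 3.5000

Derivation:
After op 1 tick(2): ref=2.0000 raw=[2.5000 2.4000 2.5000]
After op 2 tick(6): ref=8.0000 raw=[10.0000 9.6000 10.0000]
After op 3 tick(2): ref=10.0000 raw=[12.5000 12.0000 12.5000]
After op 4 tick(4): ref=14.0000 raw=[17.5000 16.8000 17.5000]
After op 5 sync(0): ref=14.0000 raw=[14.0000 16.8000 17.5000]
Drift of clock 2 after op 5: 17.5000 - 14.0000 = 3.5000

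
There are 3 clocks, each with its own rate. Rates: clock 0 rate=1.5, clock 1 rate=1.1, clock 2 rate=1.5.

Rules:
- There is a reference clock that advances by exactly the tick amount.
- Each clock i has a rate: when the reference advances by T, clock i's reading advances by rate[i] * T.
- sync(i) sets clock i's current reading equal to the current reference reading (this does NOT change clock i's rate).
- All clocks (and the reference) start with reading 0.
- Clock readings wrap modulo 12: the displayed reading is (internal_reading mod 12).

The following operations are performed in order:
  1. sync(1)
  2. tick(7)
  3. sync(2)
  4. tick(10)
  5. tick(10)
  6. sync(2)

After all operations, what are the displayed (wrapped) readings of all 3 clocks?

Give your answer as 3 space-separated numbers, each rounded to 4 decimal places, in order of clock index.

After op 1 sync(1): ref=0.0000 raw=[0.0000 0.0000 0.0000]
After op 2 tick(7): ref=7.0000 raw=[10.5000 7.7000 10.5000]
After op 3 sync(2): ref=7.0000 raw=[10.5000 7.7000 7.0000]
After op 4 tick(10): ref=17.0000 raw=[25.5000 18.7000 22.0000]
After op 5 tick(10): ref=27.0000 raw=[40.5000 29.7000 37.0000]
After op 6 sync(2): ref=27.0000 raw=[40.5000 29.7000 27.0000]
Wrap final raw readings (mod 12): 40.5000 mod 12 = 4.5000; 29.7000 mod 12 = 5.7000; 27.0000 mod 12 = 3.0000

Answer: 4.5000 5.7000 3.0000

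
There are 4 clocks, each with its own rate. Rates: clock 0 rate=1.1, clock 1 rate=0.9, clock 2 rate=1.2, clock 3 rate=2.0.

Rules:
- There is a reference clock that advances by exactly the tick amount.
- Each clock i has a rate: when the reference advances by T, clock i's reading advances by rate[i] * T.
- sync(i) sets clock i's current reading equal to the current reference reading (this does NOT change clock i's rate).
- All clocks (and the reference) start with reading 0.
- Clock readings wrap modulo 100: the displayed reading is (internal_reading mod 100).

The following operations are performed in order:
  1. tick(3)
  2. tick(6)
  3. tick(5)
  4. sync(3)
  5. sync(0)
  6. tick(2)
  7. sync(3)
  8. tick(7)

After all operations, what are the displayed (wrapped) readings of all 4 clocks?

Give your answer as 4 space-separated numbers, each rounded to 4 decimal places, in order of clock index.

After op 1 tick(3): ref=3.0000 raw=[3.3000 2.7000 3.6000 6.0000]
After op 2 tick(6): ref=9.0000 raw=[9.9000 8.1000 10.8000 18.0000]
After op 3 tick(5): ref=14.0000 raw=[15.4000 12.6000 16.8000 28.0000]
After op 4 sync(3): ref=14.0000 raw=[15.4000 12.6000 16.8000 14.0000]
After op 5 sync(0): ref=14.0000 raw=[14.0000 12.6000 16.8000 14.0000]
After op 6 tick(2): ref=16.0000 raw=[16.2000 14.4000 19.2000 18.0000]
After op 7 sync(3): ref=16.0000 raw=[16.2000 14.4000 19.2000 16.0000]
After op 8 tick(7): ref=23.0000 raw=[23.9000 20.7000 27.6000 30.0000]
Wrap final raw readings (mod 100): 23.9000 mod 100 = 23.9000; 20.7000 mod 100 = 20.7000; 27.6000 mod 100 = 27.6000; 30.0000 mod 100 = 30.0000

Answer: 23.9000 20.7000 27.6000 30.0000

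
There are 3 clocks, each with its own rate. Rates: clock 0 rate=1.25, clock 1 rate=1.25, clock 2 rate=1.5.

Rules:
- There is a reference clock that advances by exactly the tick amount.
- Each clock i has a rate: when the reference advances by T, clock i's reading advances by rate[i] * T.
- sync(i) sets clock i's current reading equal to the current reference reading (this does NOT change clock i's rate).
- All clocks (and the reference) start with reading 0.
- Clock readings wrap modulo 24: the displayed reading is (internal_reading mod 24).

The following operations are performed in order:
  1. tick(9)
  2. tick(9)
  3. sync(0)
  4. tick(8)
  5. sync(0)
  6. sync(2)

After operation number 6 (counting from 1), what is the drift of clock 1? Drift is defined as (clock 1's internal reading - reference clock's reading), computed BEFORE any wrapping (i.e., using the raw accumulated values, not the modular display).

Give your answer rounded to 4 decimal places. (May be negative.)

After op 1 tick(9): ref=9.0000 raw=[11.2500 11.2500 13.5000]
After op 2 tick(9): ref=18.0000 raw=[22.5000 22.5000 27.0000]
After op 3 sync(0): ref=18.0000 raw=[18.0000 22.5000 27.0000]
After op 4 tick(8): ref=26.0000 raw=[28.0000 32.5000 39.0000]
After op 5 sync(0): ref=26.0000 raw=[26.0000 32.5000 39.0000]
After op 6 sync(2): ref=26.0000 raw=[26.0000 32.5000 26.0000]
Drift of clock 1 after op 6: 32.5000 - 26.0000 = 6.5000

Answer: 6.5000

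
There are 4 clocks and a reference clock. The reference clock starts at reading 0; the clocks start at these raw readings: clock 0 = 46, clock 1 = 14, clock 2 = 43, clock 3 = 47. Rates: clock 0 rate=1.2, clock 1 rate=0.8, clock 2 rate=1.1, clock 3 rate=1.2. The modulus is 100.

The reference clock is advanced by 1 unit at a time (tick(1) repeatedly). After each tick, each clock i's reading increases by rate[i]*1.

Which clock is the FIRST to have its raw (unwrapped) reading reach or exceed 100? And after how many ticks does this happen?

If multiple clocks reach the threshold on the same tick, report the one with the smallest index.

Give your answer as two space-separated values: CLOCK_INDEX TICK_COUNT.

clock 0: start=46, rate=1.2, needs 100-46 = 54; ticks = ceil(54/1.2) = ceil(45.0000) = 45; reading at tick 45 = 46 + 1.2*45 = 100.0000
clock 1: start=14, rate=0.8, needs 100-14 = 86; ticks = ceil(86/0.8) = ceil(107.5000) = 108; reading at tick 108 = 14 + 0.8*108 = 100.4000
clock 2: start=43, rate=1.1, needs 100-43 = 57; ticks = ceil(57/1.1) = ceil(51.8182) = 52; reading at tick 52 = 43 + 1.1*52 = 100.2000
clock 3: start=47, rate=1.2, needs 100-47 = 53; ticks = ceil(53/1.2) = ceil(44.1667) = 45; reading at tick 45 = 47 + 1.2*45 = 101.0000
Minimum tick count = 45; winners = [0, 3]; smallest index = 0

Answer: 0 45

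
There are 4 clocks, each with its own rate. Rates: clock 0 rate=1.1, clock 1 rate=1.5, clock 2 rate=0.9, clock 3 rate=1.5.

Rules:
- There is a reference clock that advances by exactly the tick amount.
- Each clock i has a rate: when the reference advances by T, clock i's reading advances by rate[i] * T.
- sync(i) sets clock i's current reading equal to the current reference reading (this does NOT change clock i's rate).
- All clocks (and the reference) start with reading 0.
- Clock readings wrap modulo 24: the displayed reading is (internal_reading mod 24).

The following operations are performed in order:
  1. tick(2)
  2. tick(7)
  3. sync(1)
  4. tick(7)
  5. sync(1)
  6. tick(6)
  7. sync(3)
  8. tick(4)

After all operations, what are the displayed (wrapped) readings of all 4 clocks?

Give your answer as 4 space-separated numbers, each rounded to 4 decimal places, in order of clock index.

After op 1 tick(2): ref=2.0000 raw=[2.2000 3.0000 1.8000 3.0000]
After op 2 tick(7): ref=9.0000 raw=[9.9000 13.5000 8.1000 13.5000]
After op 3 sync(1): ref=9.0000 raw=[9.9000 9.0000 8.1000 13.5000]
After op 4 tick(7): ref=16.0000 raw=[17.6000 19.5000 14.4000 24.0000]
After op 5 sync(1): ref=16.0000 raw=[17.6000 16.0000 14.4000 24.0000]
After op 6 tick(6): ref=22.0000 raw=[24.2000 25.0000 19.8000 33.0000]
After op 7 sync(3): ref=22.0000 raw=[24.2000 25.0000 19.8000 22.0000]
After op 8 tick(4): ref=26.0000 raw=[28.6000 31.0000 23.4000 28.0000]
Wrap final raw readings (mod 24): 28.6000 mod 24 = 4.6000; 31.0000 mod 24 = 7.0000; 23.4000 mod 24 = 23.4000; 28.0000 mod 24 = 4.0000

Answer: 4.6000 7.0000 23.4000 4.0000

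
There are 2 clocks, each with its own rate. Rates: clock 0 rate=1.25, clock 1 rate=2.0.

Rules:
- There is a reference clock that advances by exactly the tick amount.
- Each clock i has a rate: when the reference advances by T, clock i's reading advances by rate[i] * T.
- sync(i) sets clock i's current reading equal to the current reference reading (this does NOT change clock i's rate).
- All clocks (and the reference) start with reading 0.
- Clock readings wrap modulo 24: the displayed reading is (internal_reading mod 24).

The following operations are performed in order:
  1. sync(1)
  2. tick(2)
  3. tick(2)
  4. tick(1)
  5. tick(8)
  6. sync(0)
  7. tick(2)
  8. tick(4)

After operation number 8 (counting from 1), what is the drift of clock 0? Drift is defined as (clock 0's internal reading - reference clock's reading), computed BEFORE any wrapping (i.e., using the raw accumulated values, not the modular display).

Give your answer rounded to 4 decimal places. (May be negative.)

After op 1 sync(1): ref=0.0000 raw=[0.0000 0.0000]
After op 2 tick(2): ref=2.0000 raw=[2.5000 4.0000]
After op 3 tick(2): ref=4.0000 raw=[5.0000 8.0000]
After op 4 tick(1): ref=5.0000 raw=[6.2500 10.0000]
After op 5 tick(8): ref=13.0000 raw=[16.2500 26.0000]
After op 6 sync(0): ref=13.0000 raw=[13.0000 26.0000]
After op 7 tick(2): ref=15.0000 raw=[15.5000 30.0000]
After op 8 tick(4): ref=19.0000 raw=[20.5000 38.0000]
Drift of clock 0 after op 8: 20.5000 - 19.0000 = 1.5000

Answer: 1.5000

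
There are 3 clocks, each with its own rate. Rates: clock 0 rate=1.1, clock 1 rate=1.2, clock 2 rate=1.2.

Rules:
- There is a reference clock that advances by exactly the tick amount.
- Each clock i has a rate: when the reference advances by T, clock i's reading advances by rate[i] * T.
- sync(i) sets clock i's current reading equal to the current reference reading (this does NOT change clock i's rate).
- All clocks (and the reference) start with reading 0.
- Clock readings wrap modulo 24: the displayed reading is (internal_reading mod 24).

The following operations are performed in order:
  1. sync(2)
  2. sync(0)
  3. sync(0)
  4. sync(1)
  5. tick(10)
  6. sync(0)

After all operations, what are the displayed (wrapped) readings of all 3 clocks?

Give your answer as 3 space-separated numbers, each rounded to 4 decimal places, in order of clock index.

Answer: 10.0000 12.0000 12.0000

Derivation:
After op 1 sync(2): ref=0.0000 raw=[0.0000 0.0000 0.0000]
After op 2 sync(0): ref=0.0000 raw=[0.0000 0.0000 0.0000]
After op 3 sync(0): ref=0.0000 raw=[0.0000 0.0000 0.0000]
After op 4 sync(1): ref=0.0000 raw=[0.0000 0.0000 0.0000]
After op 5 tick(10): ref=10.0000 raw=[11.0000 12.0000 12.0000]
After op 6 sync(0): ref=10.0000 raw=[10.0000 12.0000 12.0000]
Wrap final raw readings (mod 24): 10.0000 mod 24 = 10.0000; 12.0000 mod 24 = 12.0000; 12.0000 mod 24 = 12.0000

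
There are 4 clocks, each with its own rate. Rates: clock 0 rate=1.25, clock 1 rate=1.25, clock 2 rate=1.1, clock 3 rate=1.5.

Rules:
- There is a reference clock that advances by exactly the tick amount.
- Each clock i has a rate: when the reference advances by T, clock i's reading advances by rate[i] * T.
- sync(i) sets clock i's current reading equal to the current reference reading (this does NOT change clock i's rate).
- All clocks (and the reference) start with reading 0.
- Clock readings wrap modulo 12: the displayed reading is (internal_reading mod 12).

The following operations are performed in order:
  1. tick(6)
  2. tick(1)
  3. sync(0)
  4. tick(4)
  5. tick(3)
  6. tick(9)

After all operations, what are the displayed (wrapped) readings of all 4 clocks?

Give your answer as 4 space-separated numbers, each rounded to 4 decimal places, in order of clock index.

After op 1 tick(6): ref=6.0000 raw=[7.5000 7.5000 6.6000 9.0000]
After op 2 tick(1): ref=7.0000 raw=[8.7500 8.7500 7.7000 10.5000]
After op 3 sync(0): ref=7.0000 raw=[7.0000 8.7500 7.7000 10.5000]
After op 4 tick(4): ref=11.0000 raw=[12.0000 13.7500 12.1000 16.5000]
After op 5 tick(3): ref=14.0000 raw=[15.7500 17.5000 15.4000 21.0000]
After op 6 tick(9): ref=23.0000 raw=[27.0000 28.7500 25.3000 34.5000]
Wrap final raw readings (mod 12): 27.0000 mod 12 = 3.0000; 28.7500 mod 12 = 4.7500; 25.3000 mod 12 = 1.3000; 34.5000 mod 12 = 10.5000

Answer: 3.0000 4.7500 1.3000 10.5000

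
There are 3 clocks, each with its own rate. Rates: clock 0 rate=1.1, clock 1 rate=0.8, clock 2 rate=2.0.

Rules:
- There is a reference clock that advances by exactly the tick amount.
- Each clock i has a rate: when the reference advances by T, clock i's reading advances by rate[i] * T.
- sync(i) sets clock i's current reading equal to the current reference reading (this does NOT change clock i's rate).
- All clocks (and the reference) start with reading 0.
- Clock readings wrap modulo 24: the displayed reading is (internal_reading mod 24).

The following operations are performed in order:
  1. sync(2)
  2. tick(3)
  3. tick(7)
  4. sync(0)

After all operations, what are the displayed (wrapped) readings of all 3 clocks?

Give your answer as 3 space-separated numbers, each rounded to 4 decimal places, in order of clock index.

Answer: 10.0000 8.0000 20.0000

Derivation:
After op 1 sync(2): ref=0.0000 raw=[0.0000 0.0000 0.0000]
After op 2 tick(3): ref=3.0000 raw=[3.3000 2.4000 6.0000]
After op 3 tick(7): ref=10.0000 raw=[11.0000 8.0000 20.0000]
After op 4 sync(0): ref=10.0000 raw=[10.0000 8.0000 20.0000]
Wrap final raw readings (mod 24): 10.0000 mod 24 = 10.0000; 8.0000 mod 24 = 8.0000; 20.0000 mod 24 = 20.0000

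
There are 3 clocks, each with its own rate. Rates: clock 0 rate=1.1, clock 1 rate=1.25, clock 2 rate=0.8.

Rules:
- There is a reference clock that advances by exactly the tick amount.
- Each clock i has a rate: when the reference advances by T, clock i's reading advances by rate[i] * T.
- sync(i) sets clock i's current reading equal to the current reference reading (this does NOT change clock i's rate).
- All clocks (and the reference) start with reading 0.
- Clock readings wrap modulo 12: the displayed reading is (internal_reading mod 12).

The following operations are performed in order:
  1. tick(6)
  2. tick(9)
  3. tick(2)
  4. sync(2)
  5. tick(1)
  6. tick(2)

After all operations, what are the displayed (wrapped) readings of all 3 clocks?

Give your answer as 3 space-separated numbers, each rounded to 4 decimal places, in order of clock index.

Answer: 10.0000 1.0000 7.4000

Derivation:
After op 1 tick(6): ref=6.0000 raw=[6.6000 7.5000 4.8000]
After op 2 tick(9): ref=15.0000 raw=[16.5000 18.7500 12.0000]
After op 3 tick(2): ref=17.0000 raw=[18.7000 21.2500 13.6000]
After op 4 sync(2): ref=17.0000 raw=[18.7000 21.2500 17.0000]
After op 5 tick(1): ref=18.0000 raw=[19.8000 22.5000 17.8000]
After op 6 tick(2): ref=20.0000 raw=[22.0000 25.0000 19.4000]
Wrap final raw readings (mod 12): 22.0000 mod 12 = 10.0000; 25.0000 mod 12 = 1.0000; 19.4000 mod 12 = 7.4000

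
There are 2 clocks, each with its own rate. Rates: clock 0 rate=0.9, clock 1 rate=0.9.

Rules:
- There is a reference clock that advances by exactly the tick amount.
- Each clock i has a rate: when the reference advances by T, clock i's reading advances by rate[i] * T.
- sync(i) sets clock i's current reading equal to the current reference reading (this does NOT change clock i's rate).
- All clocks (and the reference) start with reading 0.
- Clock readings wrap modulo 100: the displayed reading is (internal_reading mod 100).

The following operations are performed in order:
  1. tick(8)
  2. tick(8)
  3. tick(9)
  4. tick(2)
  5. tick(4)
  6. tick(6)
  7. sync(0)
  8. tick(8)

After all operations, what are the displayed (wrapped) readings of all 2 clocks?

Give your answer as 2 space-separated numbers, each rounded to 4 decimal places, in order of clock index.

After op 1 tick(8): ref=8.0000 raw=[7.2000 7.2000]
After op 2 tick(8): ref=16.0000 raw=[14.4000 14.4000]
After op 3 tick(9): ref=25.0000 raw=[22.5000 22.5000]
After op 4 tick(2): ref=27.0000 raw=[24.3000 24.3000]
After op 5 tick(4): ref=31.0000 raw=[27.9000 27.9000]
After op 6 tick(6): ref=37.0000 raw=[33.3000 33.3000]
After op 7 sync(0): ref=37.0000 raw=[37.0000 33.3000]
After op 8 tick(8): ref=45.0000 raw=[44.2000 40.5000]
Wrap final raw readings (mod 100): 44.2000 mod 100 = 44.2000; 40.5000 mod 100 = 40.5000

Answer: 44.2000 40.5000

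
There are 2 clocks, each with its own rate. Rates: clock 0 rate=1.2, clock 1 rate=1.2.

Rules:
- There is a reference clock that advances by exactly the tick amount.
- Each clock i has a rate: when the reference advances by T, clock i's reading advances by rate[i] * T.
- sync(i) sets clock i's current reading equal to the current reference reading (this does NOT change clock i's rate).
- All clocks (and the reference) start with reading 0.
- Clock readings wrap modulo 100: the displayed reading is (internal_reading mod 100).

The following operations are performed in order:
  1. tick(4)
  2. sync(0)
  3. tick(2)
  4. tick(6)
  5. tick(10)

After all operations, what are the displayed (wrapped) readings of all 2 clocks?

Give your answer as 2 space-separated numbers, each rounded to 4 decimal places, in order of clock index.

Answer: 25.6000 26.4000

Derivation:
After op 1 tick(4): ref=4.0000 raw=[4.8000 4.8000]
After op 2 sync(0): ref=4.0000 raw=[4.0000 4.8000]
After op 3 tick(2): ref=6.0000 raw=[6.4000 7.2000]
After op 4 tick(6): ref=12.0000 raw=[13.6000 14.4000]
After op 5 tick(10): ref=22.0000 raw=[25.6000 26.4000]
Wrap final raw readings (mod 100): 25.6000 mod 100 = 25.6000; 26.4000 mod 100 = 26.4000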